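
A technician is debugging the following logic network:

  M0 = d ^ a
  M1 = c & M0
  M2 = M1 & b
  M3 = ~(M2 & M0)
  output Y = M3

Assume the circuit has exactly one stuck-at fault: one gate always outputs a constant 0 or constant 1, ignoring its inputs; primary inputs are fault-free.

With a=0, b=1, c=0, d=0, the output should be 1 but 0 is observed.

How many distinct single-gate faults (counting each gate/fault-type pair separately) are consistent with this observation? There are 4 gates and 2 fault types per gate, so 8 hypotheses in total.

1

Fault-free: M0=0, M1=0, M2=0, M3=1 → 1. Observed 0.
  M0 stuck-at-0: output 1 ✗
  M0 stuck-at-1: output 1 ✗
  M1 stuck-at-0: output 1 ✗
  M1 stuck-at-1: output 1 ✗
  M2 stuck-at-0: output 1 ✗
  M2 stuck-at-1: output 1 ✗
  M3 stuck-at-0: output 0 ✓
  M3 stuck-at-1: output 1 ✗
Consistent faults: {M3 stuck-at-0} — 1 in all.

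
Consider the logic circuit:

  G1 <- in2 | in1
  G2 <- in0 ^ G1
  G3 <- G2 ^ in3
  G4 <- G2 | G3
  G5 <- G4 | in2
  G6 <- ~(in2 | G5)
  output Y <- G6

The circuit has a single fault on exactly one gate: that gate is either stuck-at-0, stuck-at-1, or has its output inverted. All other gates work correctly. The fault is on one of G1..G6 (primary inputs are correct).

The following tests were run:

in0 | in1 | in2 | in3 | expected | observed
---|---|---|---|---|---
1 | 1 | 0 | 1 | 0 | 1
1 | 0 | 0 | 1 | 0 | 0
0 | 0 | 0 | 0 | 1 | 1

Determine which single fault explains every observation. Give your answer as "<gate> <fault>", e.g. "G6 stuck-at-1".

G3 stuck-at-0

Fault-free values for test 1 (in0=1, in1=1, in2=0, in3=1): G1=1, G2=0, G3=1, G4=1, G5=1, G6=0, giving Y=0. Observed 1.
Test 1: faults giving observed 1 are {G3 stuck-at-0, G3 inverted output, G4 stuck-at-0, G4 inverted output, G5 stuck-at-0, G5 inverted output, G6 stuck-at-1, G6 inverted output}.
Test 2 (in0=1, in1=0, in2=0, in3=1): fault-free G1=0, G2=1, G3=0, G4=1, G5=1, G6=0 → 0; observed 0. Eliminates G4 stuck-at-0, G4 inverted output, G5 stuck-at-0, G5 inverted output, G6 stuck-at-1, G6 inverted output.
Test 3 (in0=0, in1=0, in2=0, in3=0): fault-free G1=0, G2=0, G3=0, G4=0, G5=0, G6=1 → 1; observed 1. Eliminates G3 inverted output.
Only G3 stuck-at-0 is consistent with every test.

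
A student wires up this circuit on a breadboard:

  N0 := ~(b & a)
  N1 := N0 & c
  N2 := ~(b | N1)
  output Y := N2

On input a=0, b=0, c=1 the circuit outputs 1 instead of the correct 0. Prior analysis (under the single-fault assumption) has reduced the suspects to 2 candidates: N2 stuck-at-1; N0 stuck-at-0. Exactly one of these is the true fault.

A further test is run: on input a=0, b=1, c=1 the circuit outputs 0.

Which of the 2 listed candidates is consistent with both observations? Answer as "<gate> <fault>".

N0 stuck-at-0

Evaluate each candidate on input a=0, b=1, c=1:
  N2 stuck-at-1: N0=1, N1=1, N2=1 [stuck-at-1] → 1 — eliminated
  N0 stuck-at-0: N0=0 [stuck-at-0], N1=0, N2=0 → 0 — matches
Only N0 stuck-at-0 reproduces the observed 0.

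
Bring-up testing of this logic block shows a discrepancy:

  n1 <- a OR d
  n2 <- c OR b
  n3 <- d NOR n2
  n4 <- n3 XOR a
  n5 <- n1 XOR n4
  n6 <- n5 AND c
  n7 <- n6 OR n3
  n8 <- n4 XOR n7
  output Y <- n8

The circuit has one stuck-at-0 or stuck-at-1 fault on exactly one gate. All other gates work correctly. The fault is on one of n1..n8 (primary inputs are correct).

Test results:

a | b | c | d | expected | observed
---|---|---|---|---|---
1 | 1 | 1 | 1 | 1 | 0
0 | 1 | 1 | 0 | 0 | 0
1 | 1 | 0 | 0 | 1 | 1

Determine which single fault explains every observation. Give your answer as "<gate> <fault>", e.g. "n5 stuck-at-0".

Fault-free values for test 1 (a=1, b=1, c=1, d=1): n1=1, n2=1, n3=0, n4=1, n5=0, n6=0, n7=0, n8=1, giving Y=1. Observed 0.
Test 1: faults giving observed 0 are {n1 stuck-at-0, n5 stuck-at-1, n6 stuck-at-1, n7 stuck-at-1, n8 stuck-at-0}.
Test 2 (a=0, b=1, c=1, d=0): fault-free n1=0, n2=1, n3=0, n4=0, n5=0, n6=0, n7=0, n8=0 → 0; observed 0. Eliminates n5 stuck-at-1, n6 stuck-at-1, n7 stuck-at-1.
Test 3 (a=1, b=1, c=0, d=0): fault-free n1=1, n2=1, n3=0, n4=1, n5=0, n6=0, n7=0, n8=1 → 1; observed 1. Eliminates n8 stuck-at-0.
Only n1 stuck-at-0 is consistent with every test.

n1 stuck-at-0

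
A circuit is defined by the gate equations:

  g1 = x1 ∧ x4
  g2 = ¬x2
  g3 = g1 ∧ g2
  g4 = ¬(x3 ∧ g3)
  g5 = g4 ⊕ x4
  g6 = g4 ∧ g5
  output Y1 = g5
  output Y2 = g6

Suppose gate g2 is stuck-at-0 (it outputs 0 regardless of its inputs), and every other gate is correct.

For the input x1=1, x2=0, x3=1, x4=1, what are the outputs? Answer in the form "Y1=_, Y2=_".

Propagate with g2 forced: g1=1, g2=0 [stuck-at-0], g3=0, g4=1, g5=0, g6=0.
So the outputs are Y1=0, Y2=0. (Without the fault they would be Y1=1, Y2=0.)

Y1=0, Y2=0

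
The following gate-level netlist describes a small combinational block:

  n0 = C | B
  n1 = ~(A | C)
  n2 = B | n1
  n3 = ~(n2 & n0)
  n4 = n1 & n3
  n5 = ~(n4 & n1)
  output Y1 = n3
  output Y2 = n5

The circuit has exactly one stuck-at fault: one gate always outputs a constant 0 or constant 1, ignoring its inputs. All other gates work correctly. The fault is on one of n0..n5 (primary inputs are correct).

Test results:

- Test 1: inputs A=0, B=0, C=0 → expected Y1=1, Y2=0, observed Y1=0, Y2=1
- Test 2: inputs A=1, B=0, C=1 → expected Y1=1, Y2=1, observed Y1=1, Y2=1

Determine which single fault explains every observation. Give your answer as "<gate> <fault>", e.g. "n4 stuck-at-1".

Fault-free values for test 1 (A=0, B=0, C=0): n0=0, n1=1, n2=1, n3=1, n4=1, n5=0, giving Y1=1, Y2=0. Observed Y1=0, Y2=1.
Test 1: faults giving observed Y1=0, Y2=1 are {n0 stuck-at-1, n3 stuck-at-0}.
Test 2 (A=1, B=0, C=1): fault-free n0=1, n1=0, n2=0, n3=1, n4=0, n5=1 → Y1=1, Y2=1; observed Y1=1, Y2=1. Eliminates n3 stuck-at-0.
Only n0 stuck-at-1 is consistent with every test.

n0 stuck-at-1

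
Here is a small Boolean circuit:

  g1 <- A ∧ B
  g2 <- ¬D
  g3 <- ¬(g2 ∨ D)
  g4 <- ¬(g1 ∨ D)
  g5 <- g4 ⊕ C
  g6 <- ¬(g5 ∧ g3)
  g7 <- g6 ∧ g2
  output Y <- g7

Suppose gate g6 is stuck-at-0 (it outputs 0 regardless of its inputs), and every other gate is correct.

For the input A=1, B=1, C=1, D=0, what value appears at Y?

0

Propagate with g6 forced: g1=1, g2=1, g3=0, g4=0, g5=1, g6=0 [stuck-at-0], g7=0.
So Y = 0. (Without the fault it would be 1.)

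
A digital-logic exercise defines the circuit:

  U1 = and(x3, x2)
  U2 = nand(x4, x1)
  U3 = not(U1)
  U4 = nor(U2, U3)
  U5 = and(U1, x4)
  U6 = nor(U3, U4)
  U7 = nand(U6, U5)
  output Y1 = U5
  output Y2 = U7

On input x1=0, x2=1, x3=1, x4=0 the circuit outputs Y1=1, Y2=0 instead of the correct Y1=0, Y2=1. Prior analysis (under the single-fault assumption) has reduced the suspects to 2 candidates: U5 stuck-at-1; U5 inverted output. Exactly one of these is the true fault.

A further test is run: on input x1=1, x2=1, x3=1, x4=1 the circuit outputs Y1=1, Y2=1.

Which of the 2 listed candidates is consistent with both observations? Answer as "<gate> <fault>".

U5 stuck-at-1

Evaluate each candidate on input x1=1, x2=1, x3=1, x4=1:
  U5 stuck-at-1: U1=1, U2=0, U3=0, U4=1, U5=1 [stuck-at-1], U6=0, U7=1 → Y1=1, Y2=1 — matches
  U5 inverted output: U1=1, U2=0, U3=0, U4=1, U5=0 [inverted output], U6=0, U7=1 → Y1=0, Y2=1 — eliminated
Only U5 stuck-at-1 reproduces the observed Y1=1, Y2=1.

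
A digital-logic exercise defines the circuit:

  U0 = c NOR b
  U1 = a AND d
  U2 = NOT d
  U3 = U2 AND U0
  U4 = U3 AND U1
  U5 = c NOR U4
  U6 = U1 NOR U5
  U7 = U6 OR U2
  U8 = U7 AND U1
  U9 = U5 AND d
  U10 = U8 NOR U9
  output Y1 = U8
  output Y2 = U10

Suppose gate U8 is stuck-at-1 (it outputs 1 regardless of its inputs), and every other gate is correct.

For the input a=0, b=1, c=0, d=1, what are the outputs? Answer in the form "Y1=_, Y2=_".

Y1=1, Y2=0

Propagate with U8 forced: U0=0, U1=0, U2=0, U3=0, U4=0, U5=1, U6=0, U7=0, U8=1 [stuck-at-1], U9=1, U10=0.
So the outputs are Y1=1, Y2=0. (Without the fault they would be Y1=0, Y2=0.)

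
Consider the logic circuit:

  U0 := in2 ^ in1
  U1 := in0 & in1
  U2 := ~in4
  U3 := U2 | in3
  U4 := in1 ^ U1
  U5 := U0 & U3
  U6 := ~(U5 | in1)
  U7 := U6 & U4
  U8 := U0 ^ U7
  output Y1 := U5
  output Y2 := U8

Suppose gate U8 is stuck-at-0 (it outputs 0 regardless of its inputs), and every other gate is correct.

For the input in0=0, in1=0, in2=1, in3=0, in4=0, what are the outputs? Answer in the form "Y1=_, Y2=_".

Y1=1, Y2=0

Propagate with U8 forced: U0=1, U1=0, U2=1, U3=1, U4=0, U5=1, U6=0, U7=0, U8=0 [stuck-at-0].
So the outputs are Y1=1, Y2=0. (Without the fault they would be Y1=1, Y2=1.)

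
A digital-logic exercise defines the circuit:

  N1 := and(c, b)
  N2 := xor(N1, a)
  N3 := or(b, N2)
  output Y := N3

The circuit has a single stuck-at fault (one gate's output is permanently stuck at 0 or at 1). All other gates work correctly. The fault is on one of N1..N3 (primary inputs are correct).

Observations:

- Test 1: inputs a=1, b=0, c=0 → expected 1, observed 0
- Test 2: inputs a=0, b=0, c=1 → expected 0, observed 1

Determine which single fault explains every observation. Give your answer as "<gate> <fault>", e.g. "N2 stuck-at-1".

Fault-free values for test 1 (a=1, b=0, c=0): N1=0, N2=1, N3=1, giving Y=1. Observed 0.
Test 1: faults giving observed 0 are {N1 stuck-at-1, N2 stuck-at-0, N3 stuck-at-0}.
Test 2 (a=0, b=0, c=1): fault-free N1=0, N2=0, N3=0 → 0; observed 1. Eliminates N2 stuck-at-0, N3 stuck-at-0.
Only N1 stuck-at-1 is consistent with every test.

N1 stuck-at-1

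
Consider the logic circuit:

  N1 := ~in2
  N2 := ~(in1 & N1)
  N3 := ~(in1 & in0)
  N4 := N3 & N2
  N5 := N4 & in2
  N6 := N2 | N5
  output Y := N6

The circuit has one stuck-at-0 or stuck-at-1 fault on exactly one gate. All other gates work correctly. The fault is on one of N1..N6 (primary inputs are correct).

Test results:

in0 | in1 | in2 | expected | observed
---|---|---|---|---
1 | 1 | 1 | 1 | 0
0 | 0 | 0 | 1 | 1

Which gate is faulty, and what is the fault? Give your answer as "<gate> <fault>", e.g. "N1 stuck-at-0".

N1 stuck-at-1

Fault-free values for test 1 (in0=1, in1=1, in2=1): N1=0, N2=1, N3=0, N4=0, N5=0, N6=1, giving Y=1. Observed 0.
Test 1: faults giving observed 0 are {N1 stuck-at-1, N2 stuck-at-0, N6 stuck-at-0}.
Test 2 (in0=0, in1=0, in2=0): fault-free N1=1, N2=1, N3=1, N4=1, N5=0, N6=1 → 1; observed 1. Eliminates N2 stuck-at-0, N6 stuck-at-0.
Only N1 stuck-at-1 is consistent with every test.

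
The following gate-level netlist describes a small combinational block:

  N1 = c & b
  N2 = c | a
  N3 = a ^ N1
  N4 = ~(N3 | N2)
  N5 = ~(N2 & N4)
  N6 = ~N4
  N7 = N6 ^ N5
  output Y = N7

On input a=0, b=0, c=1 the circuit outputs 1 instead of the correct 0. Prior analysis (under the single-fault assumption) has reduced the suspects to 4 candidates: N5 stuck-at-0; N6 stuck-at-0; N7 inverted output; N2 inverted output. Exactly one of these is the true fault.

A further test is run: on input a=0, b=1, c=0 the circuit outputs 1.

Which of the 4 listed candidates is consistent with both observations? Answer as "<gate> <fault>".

N6 stuck-at-0

Evaluate each candidate on input a=0, b=1, c=0:
  N5 stuck-at-0: N1=0, N2=0, N3=0, N4=1, N5=0 [stuck-at-0], N6=0, N7=0 → 0 — eliminated
  N6 stuck-at-0: N1=0, N2=0, N3=0, N4=1, N5=1, N6=0 [stuck-at-0], N7=1 → 1 — matches
  N7 inverted output: N1=0, N2=0, N3=0, N4=1, N5=1, N6=0, N7=0 [inverted output] → 0 — eliminated
  N2 inverted output: N1=0, N2=1 [inverted output], N3=0, N4=0, N5=1, N6=1, N7=0 → 0 — eliminated
Only N6 stuck-at-0 reproduces the observed 1.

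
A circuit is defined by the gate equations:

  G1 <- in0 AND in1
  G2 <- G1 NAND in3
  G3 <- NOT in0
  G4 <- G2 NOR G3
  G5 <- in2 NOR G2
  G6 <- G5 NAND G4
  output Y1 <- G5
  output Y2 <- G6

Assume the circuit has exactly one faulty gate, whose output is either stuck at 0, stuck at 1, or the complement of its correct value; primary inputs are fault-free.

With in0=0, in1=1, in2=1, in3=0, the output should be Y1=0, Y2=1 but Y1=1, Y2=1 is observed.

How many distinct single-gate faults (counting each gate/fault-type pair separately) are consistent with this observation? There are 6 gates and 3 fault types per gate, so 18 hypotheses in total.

Fault-free: G1=0, G2=1, G3=1, G4=0, G5=0, G6=1 → Y1=0, Y2=1. Observed Y1=1, Y2=1.
  G1: none of the 3 fault types match ✗
  G2: none of the 3 fault types match ✗
  G3: none of the 3 fault types match ✗
  G4: none of the 3 fault types match ✗
  G5: stuck-at-1, inverted output ✓; others ✗
  G6: none of the 3 fault types match ✗
Consistent faults: {G5 stuck-at-1, G5 inverted output} — 2 in all.

2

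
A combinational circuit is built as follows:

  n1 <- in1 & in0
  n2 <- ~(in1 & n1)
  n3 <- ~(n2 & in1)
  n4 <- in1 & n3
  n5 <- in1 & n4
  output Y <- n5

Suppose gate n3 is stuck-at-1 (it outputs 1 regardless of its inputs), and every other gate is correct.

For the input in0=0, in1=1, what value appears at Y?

1

Propagate with n3 forced: n1=0, n2=1, n3=1 [stuck-at-1], n4=1, n5=1.
So Y = 1. (Without the fault it would be 0.)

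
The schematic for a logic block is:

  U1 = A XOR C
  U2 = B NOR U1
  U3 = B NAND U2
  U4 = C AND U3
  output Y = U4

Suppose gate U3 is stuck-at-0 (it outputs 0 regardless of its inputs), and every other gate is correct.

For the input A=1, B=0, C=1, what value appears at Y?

0

Propagate with U3 forced: U1=0, U2=1, U3=0 [stuck-at-0], U4=0.
So Y = 0. (Without the fault it would be 1.)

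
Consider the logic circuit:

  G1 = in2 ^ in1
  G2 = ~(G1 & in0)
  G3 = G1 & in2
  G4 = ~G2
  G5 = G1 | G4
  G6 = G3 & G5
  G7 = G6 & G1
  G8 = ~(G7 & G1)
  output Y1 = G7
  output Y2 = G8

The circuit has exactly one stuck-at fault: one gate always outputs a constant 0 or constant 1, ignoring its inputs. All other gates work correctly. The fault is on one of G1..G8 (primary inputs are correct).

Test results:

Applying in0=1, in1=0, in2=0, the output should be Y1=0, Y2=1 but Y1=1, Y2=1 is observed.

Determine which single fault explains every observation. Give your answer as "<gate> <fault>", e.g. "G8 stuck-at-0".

Fault-free values for test 1 (in0=1, in1=0, in2=0): G1=0, G2=1, G3=0, G4=0, G5=0, G6=0, G7=0, G8=1, giving Y1=0, Y2=1. Observed Y1=1, Y2=1.
Test 1: faults giving observed Y1=1, Y2=1 are {G7 stuck-at-1}.
Only G7 stuck-at-1 is consistent with every test.

G7 stuck-at-1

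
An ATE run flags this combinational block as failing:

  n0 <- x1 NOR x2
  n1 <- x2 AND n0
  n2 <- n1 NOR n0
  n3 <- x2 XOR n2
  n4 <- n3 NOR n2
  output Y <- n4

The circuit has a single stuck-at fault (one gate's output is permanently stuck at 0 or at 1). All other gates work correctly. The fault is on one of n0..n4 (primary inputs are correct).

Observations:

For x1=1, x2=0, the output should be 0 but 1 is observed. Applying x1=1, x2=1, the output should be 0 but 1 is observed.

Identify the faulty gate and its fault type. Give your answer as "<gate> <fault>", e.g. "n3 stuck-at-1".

Fault-free values for test 1 (x1=1, x2=0): n0=0, n1=0, n2=1, n3=1, n4=0, giving Y=0. Observed 1.
Test 1: faults giving observed 1 are {n0 stuck-at-1, n1 stuck-at-1, n2 stuck-at-0, n4 stuck-at-1}.
Test 2 (x1=1, x2=1): fault-free n0=0, n1=0, n2=1, n3=0, n4=0 → 0; observed 1. Eliminates n0 stuck-at-1, n1 stuck-at-1, n2 stuck-at-0.
Only n4 stuck-at-1 is consistent with every test.

n4 stuck-at-1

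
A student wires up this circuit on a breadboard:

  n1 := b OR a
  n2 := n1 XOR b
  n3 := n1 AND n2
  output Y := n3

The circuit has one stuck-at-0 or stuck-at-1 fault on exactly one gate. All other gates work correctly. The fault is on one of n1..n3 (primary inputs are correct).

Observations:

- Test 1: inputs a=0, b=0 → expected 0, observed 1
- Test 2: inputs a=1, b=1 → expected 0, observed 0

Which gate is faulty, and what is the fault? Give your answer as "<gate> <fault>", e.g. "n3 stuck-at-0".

Fault-free values for test 1 (a=0, b=0): n1=0, n2=0, n3=0, giving Y=0. Observed 1.
Test 1: faults giving observed 1 are {n1 stuck-at-1, n3 stuck-at-1}.
Test 2 (a=1, b=1): fault-free n1=1, n2=0, n3=0 → 0; observed 0. Eliminates n3 stuck-at-1.
Only n1 stuck-at-1 is consistent with every test.

n1 stuck-at-1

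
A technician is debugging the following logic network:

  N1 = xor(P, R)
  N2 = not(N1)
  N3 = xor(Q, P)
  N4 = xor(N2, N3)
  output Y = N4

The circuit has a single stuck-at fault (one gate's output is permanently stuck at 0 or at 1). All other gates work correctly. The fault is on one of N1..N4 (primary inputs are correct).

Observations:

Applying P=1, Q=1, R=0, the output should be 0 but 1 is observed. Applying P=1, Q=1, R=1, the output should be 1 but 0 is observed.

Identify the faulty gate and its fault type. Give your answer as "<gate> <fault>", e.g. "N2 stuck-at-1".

N3 stuck-at-1

Fault-free values for test 1 (P=1, Q=1, R=0): N1=1, N2=0, N3=0, N4=0, giving Y=0. Observed 1.
Test 1: faults giving observed 1 are {N1 stuck-at-0, N2 stuck-at-1, N3 stuck-at-1, N4 stuck-at-1}.
Test 2 (P=1, Q=1, R=1): fault-free N1=0, N2=1, N3=0, N4=1 → 1; observed 0. Eliminates N1 stuck-at-0, N2 stuck-at-1, N4 stuck-at-1.
Only N3 stuck-at-1 is consistent with every test.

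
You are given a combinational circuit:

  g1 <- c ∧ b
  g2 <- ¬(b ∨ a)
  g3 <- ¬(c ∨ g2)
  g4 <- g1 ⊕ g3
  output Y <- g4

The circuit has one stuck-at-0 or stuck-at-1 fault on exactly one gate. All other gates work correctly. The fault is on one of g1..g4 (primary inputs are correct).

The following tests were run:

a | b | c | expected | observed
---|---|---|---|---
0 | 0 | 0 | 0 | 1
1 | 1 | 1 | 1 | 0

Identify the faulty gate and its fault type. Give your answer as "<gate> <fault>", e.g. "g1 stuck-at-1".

g3 stuck-at-1

Fault-free values for test 1 (a=0, b=0, c=0): g1=0, g2=1, g3=0, g4=0, giving Y=0. Observed 1.
Test 1: faults giving observed 1 are {g1 stuck-at-1, g2 stuck-at-0, g3 stuck-at-1, g4 stuck-at-1}.
Test 2 (a=1, b=1, c=1): fault-free g1=1, g2=0, g3=0, g4=1 → 1; observed 0. Eliminates g1 stuck-at-1, g2 stuck-at-0, g4 stuck-at-1.
Only g3 stuck-at-1 is consistent with every test.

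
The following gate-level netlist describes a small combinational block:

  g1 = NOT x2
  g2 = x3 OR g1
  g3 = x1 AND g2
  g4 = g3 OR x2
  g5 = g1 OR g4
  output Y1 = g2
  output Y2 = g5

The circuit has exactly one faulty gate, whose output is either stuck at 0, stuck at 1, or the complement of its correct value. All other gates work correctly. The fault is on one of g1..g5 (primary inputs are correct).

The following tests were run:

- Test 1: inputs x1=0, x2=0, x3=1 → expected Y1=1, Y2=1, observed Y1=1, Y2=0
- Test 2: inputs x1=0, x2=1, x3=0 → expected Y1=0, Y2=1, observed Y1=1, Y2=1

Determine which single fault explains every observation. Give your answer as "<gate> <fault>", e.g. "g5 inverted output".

Fault-free values for test 1 (x1=0, x2=0, x3=1): g1=1, g2=1, g3=0, g4=0, g5=1, giving Y1=1, Y2=1. Observed Y1=1, Y2=0.
Test 1: faults giving observed Y1=1, Y2=0 are {g1 stuck-at-0, g1 inverted output, g5 stuck-at-0, g5 inverted output}.
Test 2 (x1=0, x2=1, x3=0): fault-free g1=0, g2=0, g3=0, g4=1, g5=1 → Y1=0, Y2=1; observed Y1=1, Y2=1. Eliminates g1 stuck-at-0, g5 stuck-at-0, g5 inverted output.
Only g1 inverted output is consistent with every test.

g1 inverted output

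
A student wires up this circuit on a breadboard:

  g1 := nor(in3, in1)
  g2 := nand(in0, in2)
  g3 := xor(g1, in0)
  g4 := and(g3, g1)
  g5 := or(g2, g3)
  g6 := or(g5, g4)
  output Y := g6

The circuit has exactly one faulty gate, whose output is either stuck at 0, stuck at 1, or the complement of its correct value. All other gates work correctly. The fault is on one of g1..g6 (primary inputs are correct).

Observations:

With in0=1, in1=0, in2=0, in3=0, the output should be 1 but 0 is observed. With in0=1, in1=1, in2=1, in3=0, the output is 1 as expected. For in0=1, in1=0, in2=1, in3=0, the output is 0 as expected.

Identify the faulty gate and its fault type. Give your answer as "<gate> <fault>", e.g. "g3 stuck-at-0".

g2 stuck-at-0

Fault-free values for test 1 (in0=1, in1=0, in2=0, in3=0): g1=1, g2=1, g3=0, g4=0, g5=1, g6=1, giving Y=1. Observed 0.
Test 1: faults giving observed 0 are {g2 stuck-at-0, g2 inverted output, g5 stuck-at-0, g5 inverted output, g6 stuck-at-0, g6 inverted output}.
Test 2 (in0=1, in1=1, in2=1, in3=0): fault-free g1=0, g2=0, g3=1, g4=0, g5=1, g6=1 → 1; observed 1. Eliminates g5 stuck-at-0, g5 inverted output, g6 stuck-at-0, g6 inverted output.
Test 3 (in0=1, in1=0, in2=1, in3=0): fault-free g1=1, g2=0, g3=0, g4=0, g5=0, g6=0 → 0; observed 0. Eliminates g2 inverted output.
Only g2 stuck-at-0 is consistent with every test.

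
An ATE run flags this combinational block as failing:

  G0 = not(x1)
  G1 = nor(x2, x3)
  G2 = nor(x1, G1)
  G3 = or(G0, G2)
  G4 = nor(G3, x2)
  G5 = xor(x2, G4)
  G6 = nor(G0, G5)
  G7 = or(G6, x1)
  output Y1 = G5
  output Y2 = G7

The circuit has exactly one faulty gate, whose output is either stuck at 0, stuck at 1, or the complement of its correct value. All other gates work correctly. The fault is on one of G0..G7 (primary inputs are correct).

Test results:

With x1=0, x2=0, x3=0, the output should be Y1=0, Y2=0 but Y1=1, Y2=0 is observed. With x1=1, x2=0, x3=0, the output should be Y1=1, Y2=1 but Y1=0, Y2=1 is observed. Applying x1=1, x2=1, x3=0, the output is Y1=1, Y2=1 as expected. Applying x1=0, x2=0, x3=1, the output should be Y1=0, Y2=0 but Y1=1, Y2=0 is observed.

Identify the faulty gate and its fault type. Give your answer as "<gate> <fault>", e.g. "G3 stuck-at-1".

G3 inverted output

Fault-free values for test 1 (x1=0, x2=0, x3=0): G0=1, G1=1, G2=0, G3=1, G4=0, G5=0, G6=0, G7=0, giving Y1=0, Y2=0. Observed Y1=1, Y2=0.
Test 1: faults giving observed Y1=1, Y2=0 are {G0 stuck-at-0, G0 inverted output, G3 stuck-at-0, G3 inverted output, G4 stuck-at-1, G4 inverted output, G5 stuck-at-1, G5 inverted output}.
Test 2 (x1=1, x2=0, x3=0): fault-free G0=0, G1=1, G2=0, G3=0, G4=1, G5=1, G6=0, G7=1 → Y1=1, Y2=1; observed Y1=0, Y2=1. Eliminates G0 stuck-at-0, G3 stuck-at-0, G4 stuck-at-1, G5 stuck-at-1.
Test 3 (x1=1, x2=1, x3=0): fault-free G0=0, G1=0, G2=0, G3=0, G4=0, G5=1, G6=0, G7=1 → Y1=1, Y2=1; observed Y1=1, Y2=1. Eliminates G4 inverted output, G5 inverted output.
Test 4 (x1=0, x2=0, x3=1): fault-free G0=1, G1=0, G2=1, G3=1, G4=0, G5=0, G6=0, G7=0 → Y1=0, Y2=0; observed Y1=1, Y2=0. Eliminates G0 inverted output.
Only G3 inverted output is consistent with every test.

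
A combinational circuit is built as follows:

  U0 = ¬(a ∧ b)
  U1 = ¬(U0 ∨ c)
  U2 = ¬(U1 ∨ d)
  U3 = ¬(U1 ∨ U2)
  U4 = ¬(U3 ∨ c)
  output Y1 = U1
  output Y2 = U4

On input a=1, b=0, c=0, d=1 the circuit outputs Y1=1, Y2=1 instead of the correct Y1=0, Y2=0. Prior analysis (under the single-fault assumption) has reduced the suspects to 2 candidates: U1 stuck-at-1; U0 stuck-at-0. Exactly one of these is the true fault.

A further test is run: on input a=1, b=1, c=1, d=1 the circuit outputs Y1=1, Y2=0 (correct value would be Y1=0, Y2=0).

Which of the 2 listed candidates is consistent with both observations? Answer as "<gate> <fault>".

Evaluate each candidate on input a=1, b=1, c=1, d=1:
  U1 stuck-at-1: U0=0, U1=1 [stuck-at-1], U2=0, U3=0, U4=0 → Y1=1, Y2=0 — matches
  U0 stuck-at-0: U0=0 [stuck-at-0], U1=0, U2=0, U3=1, U4=0 → Y1=0, Y2=0 — eliminated
Only U1 stuck-at-1 reproduces the observed Y1=1, Y2=0.

U1 stuck-at-1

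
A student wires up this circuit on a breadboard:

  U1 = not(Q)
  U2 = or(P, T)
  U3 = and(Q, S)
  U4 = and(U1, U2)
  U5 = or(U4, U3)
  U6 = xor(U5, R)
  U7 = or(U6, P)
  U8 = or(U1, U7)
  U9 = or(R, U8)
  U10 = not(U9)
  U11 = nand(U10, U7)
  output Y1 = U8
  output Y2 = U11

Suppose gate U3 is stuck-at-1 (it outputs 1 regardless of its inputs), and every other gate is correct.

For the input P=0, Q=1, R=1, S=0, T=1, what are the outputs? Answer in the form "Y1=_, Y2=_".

Propagate with U3 forced: U1=0, U2=1, U3=1 [stuck-at-1], U4=0, U5=1, U6=0, U7=0, U8=0, U9=1, U10=0, U11=1.
So the outputs are Y1=0, Y2=1. (Without the fault they would be Y1=1, Y2=1.)

Y1=0, Y2=1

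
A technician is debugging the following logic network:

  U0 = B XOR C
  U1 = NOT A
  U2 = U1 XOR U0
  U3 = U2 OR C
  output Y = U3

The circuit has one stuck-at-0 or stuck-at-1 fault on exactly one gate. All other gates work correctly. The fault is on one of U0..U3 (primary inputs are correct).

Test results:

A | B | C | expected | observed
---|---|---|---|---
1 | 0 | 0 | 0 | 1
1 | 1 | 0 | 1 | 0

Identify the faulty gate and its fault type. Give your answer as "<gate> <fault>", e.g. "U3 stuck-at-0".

U1 stuck-at-1

Fault-free values for test 1 (A=1, B=0, C=0): U0=0, U1=0, U2=0, U3=0, giving Y=0. Observed 1.
Test 1: faults giving observed 1 are {U0 stuck-at-1, U1 stuck-at-1, U2 stuck-at-1, U3 stuck-at-1}.
Test 2 (A=1, B=1, C=0): fault-free U0=1, U1=0, U2=1, U3=1 → 1; observed 0. Eliminates U0 stuck-at-1, U2 stuck-at-1, U3 stuck-at-1.
Only U1 stuck-at-1 is consistent with every test.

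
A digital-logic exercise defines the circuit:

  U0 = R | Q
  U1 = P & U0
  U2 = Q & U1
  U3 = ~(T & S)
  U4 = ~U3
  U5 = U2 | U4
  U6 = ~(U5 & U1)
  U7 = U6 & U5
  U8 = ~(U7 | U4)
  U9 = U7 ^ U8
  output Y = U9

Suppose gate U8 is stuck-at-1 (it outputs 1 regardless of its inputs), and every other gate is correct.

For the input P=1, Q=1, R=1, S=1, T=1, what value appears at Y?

1

Propagate with U8 forced: U0=1, U1=1, U2=1, U3=0, U4=1, U5=1, U6=0, U7=0, U8=1 [stuck-at-1], U9=1.
So Y = 1. (Without the fault it would be 0.)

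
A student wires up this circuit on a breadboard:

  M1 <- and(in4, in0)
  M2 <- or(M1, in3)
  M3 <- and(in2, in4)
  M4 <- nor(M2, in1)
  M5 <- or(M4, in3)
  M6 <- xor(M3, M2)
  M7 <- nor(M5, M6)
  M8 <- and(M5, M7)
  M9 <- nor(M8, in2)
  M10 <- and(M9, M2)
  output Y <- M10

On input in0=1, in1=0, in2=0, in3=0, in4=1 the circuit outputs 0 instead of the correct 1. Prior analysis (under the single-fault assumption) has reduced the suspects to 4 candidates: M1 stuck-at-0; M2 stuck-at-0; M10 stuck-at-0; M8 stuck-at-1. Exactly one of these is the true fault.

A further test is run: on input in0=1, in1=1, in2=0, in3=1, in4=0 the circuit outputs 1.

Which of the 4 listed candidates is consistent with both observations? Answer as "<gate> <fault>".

M1 stuck-at-0

Evaluate each candidate on input in0=1, in1=1, in2=0, in3=1, in4=0:
  M1 stuck-at-0: M1=0 [stuck-at-0], M2=1, M3=0, M4=0, M5=1, M6=1, M7=0, M8=0, M9=1, M10=1 → 1 — matches
  M2 stuck-at-0: M1=0, M2=0 [stuck-at-0], M3=0, M4=0, M5=1, M6=0, M7=0, M8=0, M9=1, M10=0 → 0 — eliminated
  M10 stuck-at-0: M1=0, M2=1, M3=0, M4=0, M5=1, M6=1, M7=0, M8=0, M9=1, M10=0 [stuck-at-0] → 0 — eliminated
  M8 stuck-at-1: M1=0, M2=1, M3=0, M4=0, M5=1, M6=1, M7=0, M8=1 [stuck-at-1], M9=0, M10=0 → 0 — eliminated
Only M1 stuck-at-0 reproduces the observed 1.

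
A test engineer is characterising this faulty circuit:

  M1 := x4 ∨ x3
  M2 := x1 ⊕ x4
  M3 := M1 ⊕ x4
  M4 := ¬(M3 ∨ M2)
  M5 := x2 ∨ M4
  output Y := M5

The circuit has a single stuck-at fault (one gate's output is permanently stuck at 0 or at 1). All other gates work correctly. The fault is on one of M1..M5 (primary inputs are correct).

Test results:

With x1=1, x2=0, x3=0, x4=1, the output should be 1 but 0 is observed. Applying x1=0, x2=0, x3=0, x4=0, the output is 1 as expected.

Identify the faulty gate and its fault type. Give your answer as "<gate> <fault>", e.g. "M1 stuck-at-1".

M1 stuck-at-0

Fault-free values for test 1 (x1=1, x2=0, x3=0, x4=1): M1=1, M2=0, M3=0, M4=1, M5=1, giving Y=1. Observed 0.
Test 1: faults giving observed 0 are {M1 stuck-at-0, M2 stuck-at-1, M3 stuck-at-1, M4 stuck-at-0, M5 stuck-at-0}.
Test 2 (x1=0, x2=0, x3=0, x4=0): fault-free M1=0, M2=0, M3=0, M4=1, M5=1 → 1; observed 1. Eliminates M2 stuck-at-1, M3 stuck-at-1, M4 stuck-at-0, M5 stuck-at-0.
Only M1 stuck-at-0 is consistent with every test.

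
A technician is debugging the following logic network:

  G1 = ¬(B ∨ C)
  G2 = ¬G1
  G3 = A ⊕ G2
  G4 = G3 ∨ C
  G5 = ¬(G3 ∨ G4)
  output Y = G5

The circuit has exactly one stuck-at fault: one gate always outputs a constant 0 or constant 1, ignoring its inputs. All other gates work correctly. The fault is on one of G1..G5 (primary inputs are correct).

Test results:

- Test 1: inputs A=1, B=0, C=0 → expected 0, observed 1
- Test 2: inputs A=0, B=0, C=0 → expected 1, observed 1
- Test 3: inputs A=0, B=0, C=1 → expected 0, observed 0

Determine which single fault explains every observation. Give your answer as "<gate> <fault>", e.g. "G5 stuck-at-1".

Fault-free values for test 1 (A=1, B=0, C=0): G1=1, G2=0, G3=1, G4=1, G5=0, giving Y=0. Observed 1.
Test 1: faults giving observed 1 are {G1 stuck-at-0, G2 stuck-at-1, G3 stuck-at-0, G5 stuck-at-1}.
Test 2 (A=0, B=0, C=0): fault-free G1=1, G2=0, G3=0, G4=0, G5=1 → 1; observed 1. Eliminates G1 stuck-at-0, G2 stuck-at-1.
Test 3 (A=0, B=0, C=1): fault-free G1=0, G2=1, G3=1, G4=1, G5=0 → 0; observed 0. Eliminates G5 stuck-at-1.
Only G3 stuck-at-0 is consistent with every test.

G3 stuck-at-0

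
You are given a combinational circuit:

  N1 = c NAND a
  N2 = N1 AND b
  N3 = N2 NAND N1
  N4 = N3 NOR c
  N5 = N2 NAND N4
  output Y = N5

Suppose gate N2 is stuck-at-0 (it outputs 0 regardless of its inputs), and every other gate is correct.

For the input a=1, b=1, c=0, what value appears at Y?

Propagate with N2 forced: N1=1, N2=0 [stuck-at-0], N3=1, N4=0, N5=1.
So Y = 1. (Without the fault it would be 0.)

1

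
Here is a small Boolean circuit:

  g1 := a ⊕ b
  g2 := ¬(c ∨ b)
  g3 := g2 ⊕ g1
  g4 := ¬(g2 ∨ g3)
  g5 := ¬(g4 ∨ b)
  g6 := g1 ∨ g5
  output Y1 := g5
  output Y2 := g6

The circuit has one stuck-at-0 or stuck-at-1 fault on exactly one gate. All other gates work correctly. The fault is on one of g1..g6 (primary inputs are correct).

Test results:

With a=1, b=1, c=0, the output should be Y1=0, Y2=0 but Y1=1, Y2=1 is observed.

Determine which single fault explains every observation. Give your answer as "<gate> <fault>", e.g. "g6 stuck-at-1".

g5 stuck-at-1

Fault-free values for test 1 (a=1, b=1, c=0): g1=0, g2=0, g3=0, g4=1, g5=0, g6=0, giving Y1=0, Y2=0. Observed Y1=1, Y2=1.
Test 1: faults giving observed Y1=1, Y2=1 are {g5 stuck-at-1}.
Only g5 stuck-at-1 is consistent with every test.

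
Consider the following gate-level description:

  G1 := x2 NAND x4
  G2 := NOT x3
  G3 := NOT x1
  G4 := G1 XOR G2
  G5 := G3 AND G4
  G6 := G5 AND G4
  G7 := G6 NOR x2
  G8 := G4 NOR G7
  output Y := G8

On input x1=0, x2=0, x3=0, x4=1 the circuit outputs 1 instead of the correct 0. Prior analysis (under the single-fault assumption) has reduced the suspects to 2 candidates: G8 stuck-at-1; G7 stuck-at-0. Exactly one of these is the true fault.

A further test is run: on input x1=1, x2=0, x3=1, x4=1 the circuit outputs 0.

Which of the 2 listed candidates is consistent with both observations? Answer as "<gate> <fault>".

Evaluate each candidate on input x1=1, x2=0, x3=1, x4=1:
  G8 stuck-at-1: G1=1, G2=0, G3=0, G4=1, G5=0, G6=0, G7=1, G8=1 [stuck-at-1] → 1 — eliminated
  G7 stuck-at-0: G1=1, G2=0, G3=0, G4=1, G5=0, G6=0, G7=0 [stuck-at-0], G8=0 → 0 — matches
Only G7 stuck-at-0 reproduces the observed 0.

G7 stuck-at-0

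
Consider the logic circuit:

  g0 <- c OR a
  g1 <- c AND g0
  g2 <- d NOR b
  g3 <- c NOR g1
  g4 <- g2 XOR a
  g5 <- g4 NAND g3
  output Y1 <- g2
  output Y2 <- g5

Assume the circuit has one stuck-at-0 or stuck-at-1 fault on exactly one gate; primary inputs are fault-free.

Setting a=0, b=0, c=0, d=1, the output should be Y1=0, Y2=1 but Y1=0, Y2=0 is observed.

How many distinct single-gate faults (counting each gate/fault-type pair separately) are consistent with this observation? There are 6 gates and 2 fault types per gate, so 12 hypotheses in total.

2

Fault-free: g0=0, g1=0, g2=0, g3=1, g4=0, g5=1 → Y1=0, Y2=1. Observed Y1=0, Y2=0.
  g0 stuck-at-0: output Y1=0, Y2=1 ✗
  g0 stuck-at-1: output Y1=0, Y2=1 ✗
  g1 stuck-at-0: output Y1=0, Y2=1 ✗
  g1 stuck-at-1: output Y1=0, Y2=1 ✗
  g2 stuck-at-0: output Y1=0, Y2=1 ✗
  g2 stuck-at-1: output Y1=1, Y2=0 ✗
  g3 stuck-at-0: output Y1=0, Y2=1 ✗
  g3 stuck-at-1: output Y1=0, Y2=1 ✗
  g4 stuck-at-0: output Y1=0, Y2=1 ✗
  g4 stuck-at-1: output Y1=0, Y2=0 ✓
  g5 stuck-at-0: output Y1=0, Y2=0 ✓
  g5 stuck-at-1: output Y1=0, Y2=1 ✗
Consistent faults: {g4 stuck-at-1, g5 stuck-at-0} — 2 in all.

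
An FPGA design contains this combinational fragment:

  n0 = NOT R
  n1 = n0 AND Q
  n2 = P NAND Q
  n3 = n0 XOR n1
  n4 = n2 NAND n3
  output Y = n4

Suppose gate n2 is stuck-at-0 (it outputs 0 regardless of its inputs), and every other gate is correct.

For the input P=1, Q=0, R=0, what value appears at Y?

Propagate with n2 forced: n0=1, n1=0, n2=0 [stuck-at-0], n3=1, n4=1.
So Y = 1. (Without the fault it would be 0.)

1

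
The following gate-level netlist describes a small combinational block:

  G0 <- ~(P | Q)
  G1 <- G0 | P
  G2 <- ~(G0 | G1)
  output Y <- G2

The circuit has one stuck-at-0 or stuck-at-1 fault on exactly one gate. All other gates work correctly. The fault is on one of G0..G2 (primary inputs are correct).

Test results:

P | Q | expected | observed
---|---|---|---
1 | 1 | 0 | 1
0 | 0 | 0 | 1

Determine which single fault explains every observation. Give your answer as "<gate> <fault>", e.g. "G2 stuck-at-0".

G2 stuck-at-1

Fault-free values for test 1 (P=1, Q=1): G0=0, G1=1, G2=0, giving Y=0. Observed 1.
Test 1: faults giving observed 1 are {G1 stuck-at-0, G2 stuck-at-1}.
Test 2 (P=0, Q=0): fault-free G0=1, G1=1, G2=0 → 0; observed 1. Eliminates G1 stuck-at-0.
Only G2 stuck-at-1 is consistent with every test.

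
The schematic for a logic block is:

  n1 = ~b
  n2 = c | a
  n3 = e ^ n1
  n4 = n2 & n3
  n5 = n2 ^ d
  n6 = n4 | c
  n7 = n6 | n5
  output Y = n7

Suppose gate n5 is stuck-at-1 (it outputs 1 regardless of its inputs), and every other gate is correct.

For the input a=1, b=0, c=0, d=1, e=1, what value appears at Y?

Propagate with n5 forced: n1=1, n2=1, n3=0, n4=0, n5=1 [stuck-at-1], n6=0, n7=1.
So Y = 1. (Without the fault it would be 0.)

1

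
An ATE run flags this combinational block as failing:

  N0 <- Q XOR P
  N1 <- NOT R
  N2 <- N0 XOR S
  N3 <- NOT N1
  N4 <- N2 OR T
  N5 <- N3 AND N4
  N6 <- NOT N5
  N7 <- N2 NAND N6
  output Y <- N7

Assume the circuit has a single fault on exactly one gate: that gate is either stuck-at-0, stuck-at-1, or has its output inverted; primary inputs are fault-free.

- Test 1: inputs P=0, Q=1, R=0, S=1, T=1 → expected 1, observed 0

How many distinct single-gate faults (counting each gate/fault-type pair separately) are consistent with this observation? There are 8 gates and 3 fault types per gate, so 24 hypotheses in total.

Fault-free: N0=1, N1=1, N2=0, N3=0, N4=1, N5=0, N6=1, N7=1 → 1. Observed 0.
  N0: stuck-at-0, inverted output ✓; others ✗
  N1: none of the 3 fault types match ✗
  N2: stuck-at-1, inverted output ✓; others ✗
  N3: none of the 3 fault types match ✗
  N4: none of the 3 fault types match ✗
  N5: none of the 3 fault types match ✗
  N6: none of the 3 fault types match ✗
  N7: stuck-at-0, inverted output ✓; others ✗
Consistent faults: {N0 stuck-at-0, N0 inverted output, N2 stuck-at-1, N2 inverted output, N7 stuck-at-0, N7 inverted output} — 6 in all.

6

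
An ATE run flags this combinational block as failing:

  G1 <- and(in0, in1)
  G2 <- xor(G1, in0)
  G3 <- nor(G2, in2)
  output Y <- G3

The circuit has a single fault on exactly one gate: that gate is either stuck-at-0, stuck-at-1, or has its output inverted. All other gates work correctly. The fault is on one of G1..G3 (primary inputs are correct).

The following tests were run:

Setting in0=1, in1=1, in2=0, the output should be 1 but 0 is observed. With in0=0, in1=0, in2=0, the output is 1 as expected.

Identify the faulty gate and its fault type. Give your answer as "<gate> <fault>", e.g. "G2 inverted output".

G1 stuck-at-0

Fault-free values for test 1 (in0=1, in1=1, in2=0): G1=1, G2=0, G3=1, giving Y=1. Observed 0.
Test 1: faults giving observed 0 are {G1 stuck-at-0, G1 inverted output, G2 stuck-at-1, G2 inverted output, G3 stuck-at-0, G3 inverted output}.
Test 2 (in0=0, in1=0, in2=0): fault-free G1=0, G2=0, G3=1 → 1; observed 1. Eliminates G1 inverted output, G2 stuck-at-1, G2 inverted output, G3 stuck-at-0, G3 inverted output.
Only G1 stuck-at-0 is consistent with every test.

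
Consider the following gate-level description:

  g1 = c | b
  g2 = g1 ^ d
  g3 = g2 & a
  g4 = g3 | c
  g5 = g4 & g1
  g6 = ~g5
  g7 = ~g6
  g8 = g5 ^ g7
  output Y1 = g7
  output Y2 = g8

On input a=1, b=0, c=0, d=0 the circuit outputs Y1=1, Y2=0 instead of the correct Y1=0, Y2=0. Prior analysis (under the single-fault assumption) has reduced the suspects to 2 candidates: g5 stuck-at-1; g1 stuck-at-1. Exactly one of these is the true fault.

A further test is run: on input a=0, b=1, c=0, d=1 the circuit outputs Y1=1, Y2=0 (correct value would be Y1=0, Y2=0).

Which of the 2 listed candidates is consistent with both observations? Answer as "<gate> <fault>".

Evaluate each candidate on input a=0, b=1, c=0, d=1:
  g5 stuck-at-1: g1=1, g2=0, g3=0, g4=0, g5=1 [stuck-at-1], g6=0, g7=1, g8=0 → Y1=1, Y2=0 — matches
  g1 stuck-at-1: g1=1 [stuck-at-1], g2=0, g3=0, g4=0, g5=0, g6=1, g7=0, g8=0 → Y1=0, Y2=0 — eliminated
Only g5 stuck-at-1 reproduces the observed Y1=1, Y2=0.

g5 stuck-at-1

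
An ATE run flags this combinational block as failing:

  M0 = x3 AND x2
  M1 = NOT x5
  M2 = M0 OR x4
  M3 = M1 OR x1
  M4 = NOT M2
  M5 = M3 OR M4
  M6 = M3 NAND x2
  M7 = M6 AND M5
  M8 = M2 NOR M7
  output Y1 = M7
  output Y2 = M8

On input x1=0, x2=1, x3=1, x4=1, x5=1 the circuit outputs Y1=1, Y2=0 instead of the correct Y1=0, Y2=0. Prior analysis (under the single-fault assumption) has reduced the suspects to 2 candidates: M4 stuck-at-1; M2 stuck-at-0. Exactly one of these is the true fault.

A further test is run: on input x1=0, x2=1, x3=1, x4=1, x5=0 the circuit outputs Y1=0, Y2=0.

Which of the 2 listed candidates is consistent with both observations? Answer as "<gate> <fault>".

M4 stuck-at-1

Evaluate each candidate on input x1=0, x2=1, x3=1, x4=1, x5=0:
  M4 stuck-at-1: M0=1, M1=1, M2=1, M3=1, M4=1 [stuck-at-1], M5=1, M6=0, M7=0, M8=0 → Y1=0, Y2=0 — matches
  M2 stuck-at-0: M0=1, M1=1, M2=0 [stuck-at-0], M3=1, M4=1, M5=1, M6=0, M7=0, M8=1 → Y1=0, Y2=1 — eliminated
Only M4 stuck-at-1 reproduces the observed Y1=0, Y2=0.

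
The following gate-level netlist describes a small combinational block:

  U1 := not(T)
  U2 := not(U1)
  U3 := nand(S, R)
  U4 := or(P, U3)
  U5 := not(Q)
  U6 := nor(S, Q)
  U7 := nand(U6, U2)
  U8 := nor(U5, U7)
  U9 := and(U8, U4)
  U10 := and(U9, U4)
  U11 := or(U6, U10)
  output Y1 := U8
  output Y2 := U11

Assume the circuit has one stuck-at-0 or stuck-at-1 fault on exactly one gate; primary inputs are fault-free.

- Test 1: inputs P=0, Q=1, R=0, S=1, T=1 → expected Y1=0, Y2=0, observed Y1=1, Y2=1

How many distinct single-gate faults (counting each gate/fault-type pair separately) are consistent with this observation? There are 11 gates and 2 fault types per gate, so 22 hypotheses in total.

Fault-free: U1=0, U2=1, U3=1, U4=1, U5=0, U6=0, U7=1, U8=0, U9=0, U10=0, U11=0 → Y1=0, Y2=0. Observed Y1=1, Y2=1.
  U1: none of the 2 fault types match ✗
  U2: none of the 2 fault types match ✗
  U3: none of the 2 fault types match ✗
  U4: none of the 2 fault types match ✗
  U5: none of the 2 fault types match ✗
  U6: stuck-at-1 ✓; others ✗
  U7: stuck-at-0 ✓; others ✗
  U8: stuck-at-1 ✓; others ✗
  U9: none of the 2 fault types match ✗
  U10: none of the 2 fault types match ✗
  U11: none of the 2 fault types match ✗
Consistent faults: {U6 stuck-at-1, U7 stuck-at-0, U8 stuck-at-1} — 3 in all.

3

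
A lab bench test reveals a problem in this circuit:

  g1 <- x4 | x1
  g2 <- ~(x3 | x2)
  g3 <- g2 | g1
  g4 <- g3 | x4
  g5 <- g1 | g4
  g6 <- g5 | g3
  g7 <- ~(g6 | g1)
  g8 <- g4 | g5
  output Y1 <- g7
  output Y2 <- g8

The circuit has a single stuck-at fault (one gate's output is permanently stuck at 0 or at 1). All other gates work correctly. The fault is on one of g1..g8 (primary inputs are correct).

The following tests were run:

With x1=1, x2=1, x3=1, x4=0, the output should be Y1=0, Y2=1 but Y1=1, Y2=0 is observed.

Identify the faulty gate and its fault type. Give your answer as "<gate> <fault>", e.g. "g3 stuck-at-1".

g1 stuck-at-0

Fault-free values for test 1 (x1=1, x2=1, x3=1, x4=0): g1=1, g2=0, g3=1, g4=1, g5=1, g6=1, g7=0, g8=1, giving Y1=0, Y2=1. Observed Y1=1, Y2=0.
Test 1: faults giving observed Y1=1, Y2=0 are {g1 stuck-at-0}.
Only g1 stuck-at-0 is consistent with every test.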